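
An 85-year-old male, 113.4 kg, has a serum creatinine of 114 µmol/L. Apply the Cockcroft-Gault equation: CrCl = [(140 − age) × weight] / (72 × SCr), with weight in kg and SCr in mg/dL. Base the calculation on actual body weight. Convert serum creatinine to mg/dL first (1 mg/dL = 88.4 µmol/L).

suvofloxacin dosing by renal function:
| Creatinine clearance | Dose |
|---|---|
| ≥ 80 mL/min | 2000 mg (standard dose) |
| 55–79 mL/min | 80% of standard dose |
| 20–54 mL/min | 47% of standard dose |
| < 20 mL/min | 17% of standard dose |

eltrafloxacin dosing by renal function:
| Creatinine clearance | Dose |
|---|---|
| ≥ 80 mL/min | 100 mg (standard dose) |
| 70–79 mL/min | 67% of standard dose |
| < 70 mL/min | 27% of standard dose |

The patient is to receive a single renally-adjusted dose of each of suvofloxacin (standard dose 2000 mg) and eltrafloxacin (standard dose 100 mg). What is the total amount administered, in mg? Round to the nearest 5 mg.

SCr = 114 / 88.4 = 1.29 mg/dL
CrCl = (140 − 85) × 113.4 / (72 × 1.29) = 6237.0 / 92.88 ≈ 67.2 mL/min
CrCl ≈ 67 mL/min.
suvofloxacin: 55–79 mL/min → 80% of 2000 mg = 1600 mg.
eltrafloxacin: < 70 mL/min → 27% of 100 mg = 27 mg.
Total = 1600 + 27 = 1627 mg.

1625 mg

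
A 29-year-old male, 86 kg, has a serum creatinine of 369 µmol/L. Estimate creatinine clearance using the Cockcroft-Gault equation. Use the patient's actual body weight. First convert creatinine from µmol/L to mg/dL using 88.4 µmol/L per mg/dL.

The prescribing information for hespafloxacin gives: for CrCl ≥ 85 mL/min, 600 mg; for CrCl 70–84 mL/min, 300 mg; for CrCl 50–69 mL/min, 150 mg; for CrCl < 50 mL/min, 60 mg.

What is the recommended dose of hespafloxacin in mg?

60 mg

SCr = 369 / 88.4 = 4.174 mg/dL
CrCl = (140 − 29) × 86 / (72 × 4.174) = 9546.0 / 300.53 ≈ 31.8 mL/min
CrCl ≈ 32 mL/min → bracket < 50 mL/min.
Dose for this bracket: 60 mg.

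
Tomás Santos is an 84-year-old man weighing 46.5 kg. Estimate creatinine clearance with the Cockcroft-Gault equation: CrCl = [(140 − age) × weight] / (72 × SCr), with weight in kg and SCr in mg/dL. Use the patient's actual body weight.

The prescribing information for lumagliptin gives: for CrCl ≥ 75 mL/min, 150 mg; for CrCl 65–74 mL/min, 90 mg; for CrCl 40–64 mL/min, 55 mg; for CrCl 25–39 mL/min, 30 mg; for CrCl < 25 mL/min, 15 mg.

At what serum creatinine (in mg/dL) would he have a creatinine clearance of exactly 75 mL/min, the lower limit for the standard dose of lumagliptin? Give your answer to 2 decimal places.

0.48 mg/dL

Standard dose requires CrCl ≥ 75 mL/min.
Set (140 − 84) × 46.5 / (72 × SCr) = 75
SCr = (140 − 84) × 46.5 / (72 × 75) = 0.482 mg/dL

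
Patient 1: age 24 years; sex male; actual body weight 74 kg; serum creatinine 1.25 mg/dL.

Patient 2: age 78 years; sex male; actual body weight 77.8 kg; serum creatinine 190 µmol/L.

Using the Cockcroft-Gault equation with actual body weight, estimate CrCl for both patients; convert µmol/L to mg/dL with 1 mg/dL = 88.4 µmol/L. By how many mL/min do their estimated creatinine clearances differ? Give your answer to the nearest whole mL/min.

Patient 1: CrCl = (140 − 24) × 74 / (72 × 1.25) = 8584.0 / 90.00 ≈ 95.4 mL/min
Patient 2: SCr = 190 / 88.4 = 2.149 mg/dL
Patient 2: CrCl = (140 − 78) × 77.8 / (72 × 2.149) = 4823.6 / 154.73 ≈ 31.2 mL/min
|95.4 − 31.2| = 64.2 mL/min

64 mL/min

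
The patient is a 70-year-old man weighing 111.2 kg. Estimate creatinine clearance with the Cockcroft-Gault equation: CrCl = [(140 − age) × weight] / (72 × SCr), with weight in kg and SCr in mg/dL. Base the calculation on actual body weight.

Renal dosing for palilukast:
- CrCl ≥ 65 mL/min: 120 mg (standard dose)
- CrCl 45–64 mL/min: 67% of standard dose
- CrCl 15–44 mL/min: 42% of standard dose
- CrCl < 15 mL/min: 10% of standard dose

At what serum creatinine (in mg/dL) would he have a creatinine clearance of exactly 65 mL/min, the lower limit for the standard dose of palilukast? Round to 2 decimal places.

Standard dose requires CrCl ≥ 65 mL/min.
Set (140 − 70) × 111.2 / (72 × SCr) = 65
SCr = (140 − 70) × 111.2 / (72 × 65) = 1.663 mg/dL

1.66 mg/dL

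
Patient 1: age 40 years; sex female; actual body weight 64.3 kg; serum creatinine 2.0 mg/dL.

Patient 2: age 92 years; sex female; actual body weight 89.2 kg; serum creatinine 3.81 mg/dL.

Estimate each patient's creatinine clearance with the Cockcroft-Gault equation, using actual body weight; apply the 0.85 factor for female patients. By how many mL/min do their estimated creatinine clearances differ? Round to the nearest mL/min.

25 mL/min

Patient 1: CrCl = (140 − 40) × 64.3 / (72 × 2) × 0.85 = 6430.0 / 144.00 × 0.85 ≈ 38.0 mL/min
Patient 2: CrCl = (140 − 92) × 89.2 / (72 × 3.81) × 0.85 = 4281.6 / 274.32 × 0.85 ≈ 13.3 mL/min
|38.0 − 13.3| = 24.7 mL/min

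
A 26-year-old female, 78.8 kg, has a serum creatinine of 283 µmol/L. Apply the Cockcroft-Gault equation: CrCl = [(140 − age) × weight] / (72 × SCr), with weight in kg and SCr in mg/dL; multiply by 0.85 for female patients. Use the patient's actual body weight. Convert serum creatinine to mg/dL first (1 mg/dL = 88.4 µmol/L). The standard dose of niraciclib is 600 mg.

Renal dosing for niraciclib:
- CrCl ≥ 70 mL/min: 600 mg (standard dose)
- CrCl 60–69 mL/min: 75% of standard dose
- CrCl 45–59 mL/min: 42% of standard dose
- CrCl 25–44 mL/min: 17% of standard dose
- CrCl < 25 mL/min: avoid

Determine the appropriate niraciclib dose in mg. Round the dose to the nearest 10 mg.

SCr = 283 / 88.4 = 3.201 mg/dL
CrCl = (140 − 26) × 78.8 / (72 × 3.201) × 0.85 = 8983.2 / 230.47 × 0.85 ≈ 33.1 mL/min
CrCl ≈ 33 mL/min → bracket 25–44 mL/min.
17% of 600 mg = 102 mg → 100 mg

100 mg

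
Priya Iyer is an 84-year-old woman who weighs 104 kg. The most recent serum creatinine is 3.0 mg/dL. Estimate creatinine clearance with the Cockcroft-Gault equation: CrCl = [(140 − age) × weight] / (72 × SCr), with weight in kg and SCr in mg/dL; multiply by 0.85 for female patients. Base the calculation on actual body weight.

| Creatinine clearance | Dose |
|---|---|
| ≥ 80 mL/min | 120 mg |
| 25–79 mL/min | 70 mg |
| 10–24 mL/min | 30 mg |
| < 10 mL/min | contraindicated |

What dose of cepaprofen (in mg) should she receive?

CrCl = (140 − 84) × 104 / (72 × 3) × 0.85 = 5824.0 / 216.00 × 0.85 ≈ 22.9 mL/min
CrCl ≈ 23 mL/min → bracket 10–24 mL/min.
Dose for this bracket: 30 mg.

30 mg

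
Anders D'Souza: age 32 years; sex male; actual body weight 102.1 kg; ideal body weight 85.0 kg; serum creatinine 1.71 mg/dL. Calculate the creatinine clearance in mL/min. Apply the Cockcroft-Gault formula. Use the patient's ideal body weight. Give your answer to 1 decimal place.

74.6 mL/min

CrCl = (140 − 32) × 85 / (72 × 1.71) = 9180.0 / 123.12 ≈ 74.6 mL/min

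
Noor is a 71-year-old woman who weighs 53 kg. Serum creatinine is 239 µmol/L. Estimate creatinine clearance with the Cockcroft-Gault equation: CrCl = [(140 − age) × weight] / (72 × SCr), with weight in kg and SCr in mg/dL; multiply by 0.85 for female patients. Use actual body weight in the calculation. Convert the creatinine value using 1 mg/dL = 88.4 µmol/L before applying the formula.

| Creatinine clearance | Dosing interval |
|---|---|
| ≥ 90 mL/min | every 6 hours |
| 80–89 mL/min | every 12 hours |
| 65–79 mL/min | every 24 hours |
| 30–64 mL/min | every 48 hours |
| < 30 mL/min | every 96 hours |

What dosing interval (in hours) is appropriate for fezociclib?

SCr = 239 / 88.4 = 2.704 mg/dL
CrCl = (140 − 71) × 53 / (72 × 2.704) × 0.85 = 3657.0 / 194.69 × 0.85 ≈ 16.0 mL/min
CrCl ≈ 16 mL/min → bracket < 30 mL/min → every 96 hours.

every 96 hours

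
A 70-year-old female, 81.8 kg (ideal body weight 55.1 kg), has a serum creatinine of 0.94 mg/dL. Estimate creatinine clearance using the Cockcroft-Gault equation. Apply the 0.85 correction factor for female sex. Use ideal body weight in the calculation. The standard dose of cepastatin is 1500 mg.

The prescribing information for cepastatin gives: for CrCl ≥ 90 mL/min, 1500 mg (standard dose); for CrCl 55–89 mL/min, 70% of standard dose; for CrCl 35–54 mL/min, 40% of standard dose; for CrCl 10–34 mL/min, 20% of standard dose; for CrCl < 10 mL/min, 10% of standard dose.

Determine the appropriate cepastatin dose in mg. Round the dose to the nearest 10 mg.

600 mg

CrCl = (140 − 70) × 55.1 / (72 × 0.94) × 0.85 = 3857.0 / 67.68 × 0.85 ≈ 48.4 mL/min
CrCl ≈ 48 mL/min → bracket 35–54 mL/min.
40% of 1500 mg = 600 mg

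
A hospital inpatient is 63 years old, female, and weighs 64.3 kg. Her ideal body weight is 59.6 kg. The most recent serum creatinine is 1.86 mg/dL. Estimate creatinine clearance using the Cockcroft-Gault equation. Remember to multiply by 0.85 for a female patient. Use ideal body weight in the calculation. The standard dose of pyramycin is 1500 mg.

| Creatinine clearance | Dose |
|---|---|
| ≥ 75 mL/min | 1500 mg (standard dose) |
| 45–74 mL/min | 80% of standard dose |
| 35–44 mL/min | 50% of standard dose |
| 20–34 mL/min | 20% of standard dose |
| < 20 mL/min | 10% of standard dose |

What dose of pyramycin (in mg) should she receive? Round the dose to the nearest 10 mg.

300 mg

CrCl = (140 − 63) × 59.6 / (72 × 1.86) × 0.85 = 4589.2 / 133.92 × 0.85 ≈ 29.1 mL/min
CrCl ≈ 29 mL/min → bracket 20–34 mL/min.
20% of 1500 mg = 300 mg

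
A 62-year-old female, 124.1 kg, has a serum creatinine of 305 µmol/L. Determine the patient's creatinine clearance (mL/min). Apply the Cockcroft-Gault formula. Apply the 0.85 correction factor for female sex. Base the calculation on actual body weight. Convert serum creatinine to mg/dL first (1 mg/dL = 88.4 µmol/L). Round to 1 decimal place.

SCr = 305 / 88.4 = 3.45 mg/dL
CrCl = (140 − 62) × 124.1 / (72 × 3.45) × 0.85 = 9679.8 / 248.40 × 0.85 ≈ 33.1 mL/min

33.1 mL/min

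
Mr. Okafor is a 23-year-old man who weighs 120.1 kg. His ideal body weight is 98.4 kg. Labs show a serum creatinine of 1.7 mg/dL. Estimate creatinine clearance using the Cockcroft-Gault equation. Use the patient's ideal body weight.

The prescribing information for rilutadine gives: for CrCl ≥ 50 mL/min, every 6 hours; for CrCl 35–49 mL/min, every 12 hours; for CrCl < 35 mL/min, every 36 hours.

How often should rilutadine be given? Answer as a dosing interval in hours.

every 6 hours

CrCl = (140 − 23) × 98.4 / (72 × 1.7) = 11512.8 / 122.40 ≈ 94.1 mL/min
CrCl ≈ 94 mL/min → bracket ≥ 50 mL/min → every 6 hours.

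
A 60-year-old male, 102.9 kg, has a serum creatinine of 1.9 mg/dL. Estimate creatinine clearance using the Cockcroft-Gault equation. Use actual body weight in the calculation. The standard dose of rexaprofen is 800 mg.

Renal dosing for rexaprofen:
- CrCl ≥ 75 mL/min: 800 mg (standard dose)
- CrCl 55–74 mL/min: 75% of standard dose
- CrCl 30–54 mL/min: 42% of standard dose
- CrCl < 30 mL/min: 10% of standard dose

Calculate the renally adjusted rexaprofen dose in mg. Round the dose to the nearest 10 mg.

CrCl = (140 − 60) × 102.9 / (72 × 1.9) = 8232.0 / 136.80 ≈ 60.2 mL/min
CrCl ≈ 60 mL/min → bracket 55–74 mL/min.
75% of 800 mg = 600 mg

600 mg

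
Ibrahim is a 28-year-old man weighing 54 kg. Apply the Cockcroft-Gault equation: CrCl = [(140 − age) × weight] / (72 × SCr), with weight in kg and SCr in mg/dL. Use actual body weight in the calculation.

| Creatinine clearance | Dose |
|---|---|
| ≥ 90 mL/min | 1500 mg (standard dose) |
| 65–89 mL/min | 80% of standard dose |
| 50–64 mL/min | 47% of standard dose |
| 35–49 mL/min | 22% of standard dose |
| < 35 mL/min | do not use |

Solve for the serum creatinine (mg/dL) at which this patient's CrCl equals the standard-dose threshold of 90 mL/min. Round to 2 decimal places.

0.93 mg/dL

Standard dose requires CrCl ≥ 90 mL/min.
Set (140 − 28) × 54 / (72 × SCr) = 90
SCr = (140 − 28) × 54 / (72 × 90) = 0.933 mg/dL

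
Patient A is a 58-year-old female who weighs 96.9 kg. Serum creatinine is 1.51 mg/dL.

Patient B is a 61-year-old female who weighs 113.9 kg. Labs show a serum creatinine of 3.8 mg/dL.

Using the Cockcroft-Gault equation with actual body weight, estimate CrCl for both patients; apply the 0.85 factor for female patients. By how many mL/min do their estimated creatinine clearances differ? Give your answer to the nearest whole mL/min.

34 mL/min

Patient A: CrCl = (140 − 58) × 96.9 / (72 × 1.51) × 0.85 = 7945.8 / 108.72 × 0.85 ≈ 62.1 mL/min
Patient B: CrCl = (140 − 61) × 113.9 / (72 × 3.8) × 0.85 = 8998.1 / 273.60 × 0.85 ≈ 28.0 mL/min
|62.1 − 28.0| = 34.1 mL/min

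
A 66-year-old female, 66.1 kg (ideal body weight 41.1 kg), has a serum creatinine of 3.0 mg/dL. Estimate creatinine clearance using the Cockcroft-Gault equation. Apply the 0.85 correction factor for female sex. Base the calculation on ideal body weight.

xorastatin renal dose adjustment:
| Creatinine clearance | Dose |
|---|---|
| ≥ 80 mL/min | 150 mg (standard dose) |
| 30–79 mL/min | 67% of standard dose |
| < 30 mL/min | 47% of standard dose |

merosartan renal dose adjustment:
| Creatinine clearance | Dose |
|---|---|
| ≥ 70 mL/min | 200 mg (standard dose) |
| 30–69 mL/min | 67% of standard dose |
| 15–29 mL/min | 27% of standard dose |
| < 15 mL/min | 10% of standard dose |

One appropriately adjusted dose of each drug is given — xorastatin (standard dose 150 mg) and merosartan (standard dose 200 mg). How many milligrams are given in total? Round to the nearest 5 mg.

90 mg

CrCl = (140 − 66) × 41.1 / (72 × 3) × 0.85 = 3041.4 / 216.00 × 0.85 ≈ 12.0 mL/min
CrCl ≈ 12 mL/min.
xorastatin: < 30 mL/min → 47% of 150 mg = 70.5 mg.
merosartan: < 15 mL/min → 10% of 200 mg = 20 mg.
Total = 70.5 + 20 = 90.5 mg.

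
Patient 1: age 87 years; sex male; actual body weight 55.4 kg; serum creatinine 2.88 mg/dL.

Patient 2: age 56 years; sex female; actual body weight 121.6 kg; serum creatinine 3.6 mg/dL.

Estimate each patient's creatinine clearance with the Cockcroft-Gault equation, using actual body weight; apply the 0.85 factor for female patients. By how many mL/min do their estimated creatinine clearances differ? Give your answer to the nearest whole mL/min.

19 mL/min

Patient 1: CrCl = (140 − 87) × 55.4 / (72 × 2.88) = 2936.2 / 207.36 ≈ 14.2 mL/min
Patient 2: CrCl = (140 − 56) × 121.6 / (72 × 3.6) × 0.85 = 10214.4 / 259.20 × 0.85 ≈ 33.5 mL/min
|14.2 − 33.5| = 19.3 mL/min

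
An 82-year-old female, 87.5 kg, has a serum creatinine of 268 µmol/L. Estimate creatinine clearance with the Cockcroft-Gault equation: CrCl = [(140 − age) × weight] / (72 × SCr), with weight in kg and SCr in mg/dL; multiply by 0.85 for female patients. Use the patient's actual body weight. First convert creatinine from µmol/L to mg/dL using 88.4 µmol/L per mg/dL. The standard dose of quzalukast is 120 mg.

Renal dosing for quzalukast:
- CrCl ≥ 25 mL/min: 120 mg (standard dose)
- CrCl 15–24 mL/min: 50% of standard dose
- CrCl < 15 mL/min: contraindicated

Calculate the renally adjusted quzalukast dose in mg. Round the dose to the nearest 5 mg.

SCr = 268 / 88.4 = 3.032 mg/dL
CrCl = (140 − 82) × 87.5 / (72 × 3.032) × 0.85 = 5075.0 / 218.30 × 0.85 ≈ 19.8 mL/min
CrCl ≈ 20 mL/min → bracket 15–24 mL/min.
50% of 120 mg = 60 mg

60 mg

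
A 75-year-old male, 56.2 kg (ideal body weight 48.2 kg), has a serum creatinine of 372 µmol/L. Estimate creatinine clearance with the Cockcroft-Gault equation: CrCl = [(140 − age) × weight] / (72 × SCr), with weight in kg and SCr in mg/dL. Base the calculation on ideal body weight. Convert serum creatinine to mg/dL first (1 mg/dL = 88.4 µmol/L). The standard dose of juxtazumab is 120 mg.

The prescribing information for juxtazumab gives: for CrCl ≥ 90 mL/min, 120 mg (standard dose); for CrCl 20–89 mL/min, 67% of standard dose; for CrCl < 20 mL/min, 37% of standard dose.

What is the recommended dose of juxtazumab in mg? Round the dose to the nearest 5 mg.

45 mg

SCr = 372 / 88.4 = 4.208 mg/dL
CrCl = (140 − 75) × 48.2 / (72 × 4.208) = 3133.0 / 302.98 ≈ 10.3 mL/min
CrCl ≈ 10 mL/min → bracket < 20 mL/min.
37% of 120 mg = 44.4 mg → 45 mg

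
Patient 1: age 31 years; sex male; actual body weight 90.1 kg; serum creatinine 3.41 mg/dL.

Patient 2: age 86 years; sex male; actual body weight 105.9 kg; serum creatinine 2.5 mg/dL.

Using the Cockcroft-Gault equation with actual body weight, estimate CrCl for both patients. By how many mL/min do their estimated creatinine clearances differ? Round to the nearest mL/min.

Patient 1: CrCl = (140 − 31) × 90.1 / (72 × 3.41) = 9820.9 / 245.52 ≈ 40.0 mL/min
Patient 2: CrCl = (140 − 86) × 105.9 / (72 × 2.5) = 5718.6 / 180.00 ≈ 31.8 mL/min
|40.0 − 31.8| = 8.2 mL/min

8 mL/min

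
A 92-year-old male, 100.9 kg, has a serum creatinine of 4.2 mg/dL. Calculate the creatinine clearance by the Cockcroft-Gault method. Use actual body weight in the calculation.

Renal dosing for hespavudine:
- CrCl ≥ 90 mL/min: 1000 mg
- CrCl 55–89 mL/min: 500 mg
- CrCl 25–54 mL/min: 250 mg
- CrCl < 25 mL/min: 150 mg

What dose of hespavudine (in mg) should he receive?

150 mg

CrCl = (140 − 92) × 100.9 / (72 × 4.2) = 4843.2 / 302.40 ≈ 16.0 mL/min
CrCl ≈ 16 mL/min → bracket < 25 mL/min.
Dose for this bracket: 150 mg.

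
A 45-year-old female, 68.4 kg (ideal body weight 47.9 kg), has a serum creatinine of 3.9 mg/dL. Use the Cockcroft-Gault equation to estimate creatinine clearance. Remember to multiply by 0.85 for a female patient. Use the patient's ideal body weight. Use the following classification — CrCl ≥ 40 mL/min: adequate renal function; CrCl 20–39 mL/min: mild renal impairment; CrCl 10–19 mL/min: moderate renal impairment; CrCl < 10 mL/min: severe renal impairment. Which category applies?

moderate renal impairment

CrCl = (140 − 45) × 47.9 / (72 × 3.9) × 0.85 = 4550.5 / 280.80 × 0.85 ≈ 13.8 mL/min
14 mL/min falls in the 'moderate renal impairment' range.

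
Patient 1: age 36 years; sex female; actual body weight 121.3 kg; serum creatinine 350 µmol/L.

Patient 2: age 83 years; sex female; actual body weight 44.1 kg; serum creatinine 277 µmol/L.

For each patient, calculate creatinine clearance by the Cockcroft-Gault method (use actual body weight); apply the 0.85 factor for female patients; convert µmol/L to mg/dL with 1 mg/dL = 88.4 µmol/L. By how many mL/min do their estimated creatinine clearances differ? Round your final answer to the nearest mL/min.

28 mL/min

Patient 1: SCr = 350 / 88.4 = 3.959 mg/dL
Patient 1: CrCl = (140 − 36) × 121.3 / (72 × 3.959) × 0.85 = 12615.2 / 285.05 × 0.85 ≈ 37.6 mL/min
Patient 2: SCr = 277 / 88.4 = 3.133 mg/dL
Patient 2: CrCl = (140 − 83) × 44.1 / (72 × 3.133) × 0.85 = 2513.7 / 225.58 × 0.85 ≈ 9.5 mL/min
|37.6 − 9.5| = 28.1 mL/min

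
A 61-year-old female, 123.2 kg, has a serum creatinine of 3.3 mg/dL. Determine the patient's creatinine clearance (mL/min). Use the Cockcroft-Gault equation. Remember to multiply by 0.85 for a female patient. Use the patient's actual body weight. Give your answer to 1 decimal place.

CrCl = (140 − 61) × 123.2 / (72 × 3.3) × 0.85 = 9732.8 / 237.60 × 0.85 ≈ 34.8 mL/min

34.8 mL/min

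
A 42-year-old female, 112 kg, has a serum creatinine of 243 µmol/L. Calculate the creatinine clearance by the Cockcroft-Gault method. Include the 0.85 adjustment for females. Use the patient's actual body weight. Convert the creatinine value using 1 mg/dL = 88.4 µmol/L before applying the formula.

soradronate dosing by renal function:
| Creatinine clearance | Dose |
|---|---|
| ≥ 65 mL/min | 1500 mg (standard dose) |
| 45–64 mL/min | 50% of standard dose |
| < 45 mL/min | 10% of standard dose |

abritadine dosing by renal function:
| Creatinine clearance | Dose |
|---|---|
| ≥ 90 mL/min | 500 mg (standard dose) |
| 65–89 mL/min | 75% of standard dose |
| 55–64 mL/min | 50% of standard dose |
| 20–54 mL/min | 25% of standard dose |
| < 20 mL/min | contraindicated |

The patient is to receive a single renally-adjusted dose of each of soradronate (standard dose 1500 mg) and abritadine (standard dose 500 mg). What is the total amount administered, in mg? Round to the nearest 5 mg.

875 mg

SCr = 243 / 88.4 = 2.749 mg/dL
CrCl = (140 − 42) × 112 / (72 × 2.749) × 0.85 = 10976.0 / 197.93 × 0.85 ≈ 47.1 mL/min
CrCl ≈ 47 mL/min.
soradronate: 45–64 mL/min → 50% of 1500 mg = 750 mg.
abritadine: 20–54 mL/min → 25% of 500 mg = 125 mg.
Total = 750 + 125 = 875 mg.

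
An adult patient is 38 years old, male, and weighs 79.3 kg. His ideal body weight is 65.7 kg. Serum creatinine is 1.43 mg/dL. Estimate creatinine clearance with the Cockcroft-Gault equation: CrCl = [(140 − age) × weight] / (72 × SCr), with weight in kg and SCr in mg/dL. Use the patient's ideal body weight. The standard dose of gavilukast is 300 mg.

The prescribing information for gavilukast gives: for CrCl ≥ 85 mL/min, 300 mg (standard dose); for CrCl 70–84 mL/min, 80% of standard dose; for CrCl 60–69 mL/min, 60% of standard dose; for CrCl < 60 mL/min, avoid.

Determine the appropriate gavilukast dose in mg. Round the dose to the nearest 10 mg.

CrCl = (140 − 38) × 65.7 / (72 × 1.43) = 6701.4 / 102.96 ≈ 65.1 mL/min
CrCl ≈ 65 mL/min → bracket 60–69 mL/min.
60% of 300 mg = 180 mg

180 mg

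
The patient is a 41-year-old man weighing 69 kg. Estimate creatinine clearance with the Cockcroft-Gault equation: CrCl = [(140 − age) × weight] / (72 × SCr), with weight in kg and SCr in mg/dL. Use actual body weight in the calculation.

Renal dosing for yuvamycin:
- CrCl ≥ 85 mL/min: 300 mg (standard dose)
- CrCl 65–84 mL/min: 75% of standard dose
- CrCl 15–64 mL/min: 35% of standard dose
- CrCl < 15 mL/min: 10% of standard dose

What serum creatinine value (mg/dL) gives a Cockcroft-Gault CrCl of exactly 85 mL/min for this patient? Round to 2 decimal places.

1.12 mg/dL

Standard dose requires CrCl ≥ 85 mL/min.
Set (140 − 41) × 69 / (72 × SCr) = 85
SCr = (140 − 41) × 69 / (72 × 85) = 1.116 mg/dL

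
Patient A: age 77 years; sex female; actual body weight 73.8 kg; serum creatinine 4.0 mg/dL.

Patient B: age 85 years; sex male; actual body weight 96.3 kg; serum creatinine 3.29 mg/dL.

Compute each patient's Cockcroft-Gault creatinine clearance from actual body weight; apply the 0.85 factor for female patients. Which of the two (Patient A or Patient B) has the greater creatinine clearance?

Patient A: CrCl = (140 − 77) × 73.8 / (72 × 4) × 0.85 = 4649.4 / 288.00 × 0.85 ≈ 13.7 mL/min
Patient B: CrCl = (140 − 85) × 96.3 / (72 × 3.29) = 5296.5 / 236.88 ≈ 22.4 mL/min
13.7 vs 22.4 mL/min → Patient B is higher.

Patient B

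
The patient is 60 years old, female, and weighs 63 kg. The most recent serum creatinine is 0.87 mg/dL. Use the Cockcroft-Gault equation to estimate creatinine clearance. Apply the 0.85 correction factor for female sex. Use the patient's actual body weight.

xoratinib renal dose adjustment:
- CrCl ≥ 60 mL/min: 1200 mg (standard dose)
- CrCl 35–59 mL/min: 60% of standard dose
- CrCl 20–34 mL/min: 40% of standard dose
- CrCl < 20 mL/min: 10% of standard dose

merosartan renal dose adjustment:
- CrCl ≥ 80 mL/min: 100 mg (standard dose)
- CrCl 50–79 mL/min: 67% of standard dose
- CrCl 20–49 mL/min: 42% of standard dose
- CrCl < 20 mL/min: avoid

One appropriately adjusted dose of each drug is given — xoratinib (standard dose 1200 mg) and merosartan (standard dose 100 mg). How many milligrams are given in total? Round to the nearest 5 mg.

1265 mg

CrCl = (140 − 60) × 63 / (72 × 0.87) × 0.85 = 5040.0 / 62.64 × 0.85 ≈ 68.4 mL/min
CrCl ≈ 68 mL/min.
xoratinib: ≥ 60 mL/min → 100% of 1200 mg = 1200 mg.
merosartan: 50–79 mL/min → 67% of 100 mg = 67 mg.
Total = 1200 + 67 = 1267 mg.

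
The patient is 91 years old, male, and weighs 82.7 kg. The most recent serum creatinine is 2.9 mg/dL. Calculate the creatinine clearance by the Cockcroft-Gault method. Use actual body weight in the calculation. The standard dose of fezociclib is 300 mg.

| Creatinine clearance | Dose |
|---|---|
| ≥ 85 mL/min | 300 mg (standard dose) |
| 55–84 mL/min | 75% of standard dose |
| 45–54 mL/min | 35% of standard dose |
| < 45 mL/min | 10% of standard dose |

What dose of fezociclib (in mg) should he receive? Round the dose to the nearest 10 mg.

CrCl = (140 − 91) × 82.7 / (72 × 2.9) = 4052.3 / 208.80 ≈ 19.4 mL/min
CrCl ≈ 19 mL/min → bracket < 45 mL/min.
10% of 300 mg = 30 mg

30 mg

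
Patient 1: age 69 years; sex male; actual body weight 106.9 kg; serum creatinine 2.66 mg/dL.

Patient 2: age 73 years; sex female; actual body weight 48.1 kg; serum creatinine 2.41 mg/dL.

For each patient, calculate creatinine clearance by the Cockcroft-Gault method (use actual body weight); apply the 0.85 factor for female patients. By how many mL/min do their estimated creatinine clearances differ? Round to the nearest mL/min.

24 mL/min

Patient 1: CrCl = (140 − 69) × 106.9 / (72 × 2.66) = 7589.9 / 191.52 ≈ 39.6 mL/min
Patient 2: CrCl = (140 − 73) × 48.1 / (72 × 2.41) × 0.85 = 3222.7 / 173.52 × 0.85 ≈ 15.8 mL/min
|39.6 − 15.8| = 23.8 mL/min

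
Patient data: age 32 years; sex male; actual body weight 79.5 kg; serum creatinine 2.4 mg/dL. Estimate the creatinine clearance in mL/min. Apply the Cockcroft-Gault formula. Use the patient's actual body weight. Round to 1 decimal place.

49.7 mL/min

CrCl = (140 − 32) × 79.5 / (72 × 2.4) = 8586.0 / 172.80 ≈ 49.7 mL/min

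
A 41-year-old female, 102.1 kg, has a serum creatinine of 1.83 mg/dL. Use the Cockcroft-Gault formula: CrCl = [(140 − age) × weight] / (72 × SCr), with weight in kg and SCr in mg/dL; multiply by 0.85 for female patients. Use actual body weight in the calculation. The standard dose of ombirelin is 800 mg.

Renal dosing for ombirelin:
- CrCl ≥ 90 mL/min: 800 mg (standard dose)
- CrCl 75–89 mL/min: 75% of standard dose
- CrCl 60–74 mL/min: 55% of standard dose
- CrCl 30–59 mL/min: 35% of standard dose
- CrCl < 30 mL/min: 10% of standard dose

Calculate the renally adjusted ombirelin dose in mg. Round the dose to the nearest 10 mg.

CrCl = (140 − 41) × 102.1 / (72 × 1.83) × 0.85 = 10107.9 / 131.76 × 0.85 ≈ 65.2 mL/min
CrCl ≈ 65 mL/min → bracket 60–74 mL/min.
55% of 800 mg = 440 mg

440 mg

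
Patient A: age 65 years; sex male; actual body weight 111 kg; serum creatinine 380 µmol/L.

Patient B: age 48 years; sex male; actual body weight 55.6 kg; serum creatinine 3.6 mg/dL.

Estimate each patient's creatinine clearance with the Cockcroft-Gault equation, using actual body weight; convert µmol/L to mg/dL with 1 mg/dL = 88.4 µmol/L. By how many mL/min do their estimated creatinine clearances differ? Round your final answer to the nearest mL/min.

Patient A: SCr = 380 / 88.4 = 4.299 mg/dL
Patient A: CrCl = (140 − 65) × 111 / (72 × 4.299) = 8325.0 / 309.53 ≈ 26.9 mL/min
Patient B: CrCl = (140 − 48) × 55.6 / (72 × 3.6) = 5115.2 / 259.20 ≈ 19.7 mL/min
|26.9 − 19.7| = 7.2 mL/min

7 mL/min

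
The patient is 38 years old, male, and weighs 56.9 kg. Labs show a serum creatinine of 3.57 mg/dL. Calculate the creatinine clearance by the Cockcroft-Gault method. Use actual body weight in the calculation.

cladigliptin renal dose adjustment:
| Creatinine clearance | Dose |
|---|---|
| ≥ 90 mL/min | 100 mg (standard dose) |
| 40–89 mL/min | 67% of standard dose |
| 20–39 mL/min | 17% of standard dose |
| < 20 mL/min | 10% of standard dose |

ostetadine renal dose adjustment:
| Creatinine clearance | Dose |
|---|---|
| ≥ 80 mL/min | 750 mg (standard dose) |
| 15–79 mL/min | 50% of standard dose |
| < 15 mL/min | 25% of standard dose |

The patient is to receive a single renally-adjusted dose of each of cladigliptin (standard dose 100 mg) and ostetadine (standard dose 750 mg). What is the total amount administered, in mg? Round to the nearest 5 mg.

CrCl = (140 − 38) × 56.9 / (72 × 3.57) = 5803.8 / 257.04 ≈ 22.6 mL/min
CrCl ≈ 23 mL/min.
cladigliptin: 20–39 mL/min → 17% of 100 mg = 17 mg.
ostetadine: 15–79 mL/min → 50% of 750 mg = 375 mg.
Total = 17 + 375 = 392 mg.

390 mg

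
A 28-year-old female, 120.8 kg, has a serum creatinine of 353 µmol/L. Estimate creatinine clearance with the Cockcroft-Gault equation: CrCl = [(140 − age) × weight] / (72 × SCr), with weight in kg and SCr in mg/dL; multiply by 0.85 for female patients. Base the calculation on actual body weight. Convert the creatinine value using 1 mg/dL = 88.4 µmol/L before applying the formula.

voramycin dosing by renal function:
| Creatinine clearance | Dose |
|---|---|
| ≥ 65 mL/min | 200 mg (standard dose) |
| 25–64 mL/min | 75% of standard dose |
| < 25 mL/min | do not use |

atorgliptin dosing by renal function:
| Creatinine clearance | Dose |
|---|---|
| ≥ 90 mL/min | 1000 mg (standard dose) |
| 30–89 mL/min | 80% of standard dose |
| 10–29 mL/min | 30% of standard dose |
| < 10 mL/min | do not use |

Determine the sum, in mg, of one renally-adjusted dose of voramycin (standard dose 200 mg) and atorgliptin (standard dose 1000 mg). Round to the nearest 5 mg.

SCr = 353 / 88.4 = 3.993 mg/dL
CrCl = (140 − 28) × 120.8 / (72 × 3.993) × 0.85 = 13529.6 / 287.50 × 0.85 ≈ 40.0 mL/min
CrCl ≈ 40 mL/min.
voramycin: 25–64 mL/min → 75% of 200 mg = 150 mg.
atorgliptin: 30–89 mL/min → 80% of 1000 mg = 800 mg.
Total = 150 + 800 = 950 mg.

950 mg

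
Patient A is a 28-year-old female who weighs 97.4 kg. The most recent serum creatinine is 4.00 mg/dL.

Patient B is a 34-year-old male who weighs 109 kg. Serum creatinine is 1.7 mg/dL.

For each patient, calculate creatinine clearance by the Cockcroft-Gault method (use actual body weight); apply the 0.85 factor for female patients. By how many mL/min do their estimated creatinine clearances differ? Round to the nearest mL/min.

62 mL/min

Patient A: CrCl = (140 − 28) × 97.4 / (72 × 4) × 0.85 = 10908.8 / 288.00 × 0.85 ≈ 32.2 mL/min
Patient B: CrCl = (140 − 34) × 109 / (72 × 1.7) = 11554.0 / 122.40 ≈ 94.4 mL/min
|32.2 − 94.4| = 62.2 mL/min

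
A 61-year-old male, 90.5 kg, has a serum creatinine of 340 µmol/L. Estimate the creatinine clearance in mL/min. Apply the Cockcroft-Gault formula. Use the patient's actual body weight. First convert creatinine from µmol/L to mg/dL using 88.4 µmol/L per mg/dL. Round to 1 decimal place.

25.8 mL/min

SCr = 340 / 88.4 = 3.846 mg/dL
CrCl = (140 − 61) × 90.5 / (72 × 3.846) = 7149.5 / 276.91 ≈ 25.8 mL/min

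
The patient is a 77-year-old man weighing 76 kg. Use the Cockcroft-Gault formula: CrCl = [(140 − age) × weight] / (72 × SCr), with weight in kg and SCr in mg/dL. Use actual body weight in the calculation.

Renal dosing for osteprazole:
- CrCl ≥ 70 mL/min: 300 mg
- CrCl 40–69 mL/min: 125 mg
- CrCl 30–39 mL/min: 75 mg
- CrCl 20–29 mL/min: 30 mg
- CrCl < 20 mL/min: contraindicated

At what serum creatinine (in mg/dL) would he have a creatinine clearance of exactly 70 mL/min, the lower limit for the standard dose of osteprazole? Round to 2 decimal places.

0.95 mg/dL

Standard dose requires CrCl ≥ 70 mL/min.
Set (140 − 77) × 76 / (72 × SCr) = 70
SCr = (140 − 77) × 76 / (72 × 70) = 0.950 mg/dL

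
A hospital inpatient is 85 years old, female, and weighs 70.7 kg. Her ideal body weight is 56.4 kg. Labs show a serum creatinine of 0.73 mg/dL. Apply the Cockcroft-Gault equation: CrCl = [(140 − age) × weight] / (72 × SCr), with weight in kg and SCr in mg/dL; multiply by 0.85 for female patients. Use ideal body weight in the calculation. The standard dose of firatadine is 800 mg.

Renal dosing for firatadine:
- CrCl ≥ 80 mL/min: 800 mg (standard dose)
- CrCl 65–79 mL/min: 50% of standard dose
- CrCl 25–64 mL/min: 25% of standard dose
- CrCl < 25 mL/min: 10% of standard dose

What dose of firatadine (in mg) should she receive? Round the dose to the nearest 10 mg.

CrCl = (140 − 85) × 56.4 / (72 × 0.73) × 0.85 = 3102.0 / 52.56 × 0.85 ≈ 50.2 mL/min
CrCl ≈ 50 mL/min → bracket 25–64 mL/min.
25% of 800 mg = 200 mg

200 mg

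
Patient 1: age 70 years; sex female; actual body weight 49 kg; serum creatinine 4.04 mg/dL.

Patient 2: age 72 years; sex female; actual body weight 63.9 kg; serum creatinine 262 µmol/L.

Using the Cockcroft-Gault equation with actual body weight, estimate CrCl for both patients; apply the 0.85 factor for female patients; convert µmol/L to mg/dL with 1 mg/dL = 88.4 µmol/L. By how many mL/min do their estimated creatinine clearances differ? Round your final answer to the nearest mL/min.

Patient 1: CrCl = (140 − 70) × 49 / (72 × 4.04) × 0.85 = 3430.0 / 290.88 × 0.85 ≈ 10.0 mL/min
Patient 2: SCr = 262 / 88.4 = 2.964 mg/dL
Patient 2: CrCl = (140 − 72) × 63.9 / (72 × 2.964) × 0.85 = 4345.2 / 213.41 × 0.85 ≈ 17.3 mL/min
|10.0 − 17.3| = 7.3 mL/min

7 mL/min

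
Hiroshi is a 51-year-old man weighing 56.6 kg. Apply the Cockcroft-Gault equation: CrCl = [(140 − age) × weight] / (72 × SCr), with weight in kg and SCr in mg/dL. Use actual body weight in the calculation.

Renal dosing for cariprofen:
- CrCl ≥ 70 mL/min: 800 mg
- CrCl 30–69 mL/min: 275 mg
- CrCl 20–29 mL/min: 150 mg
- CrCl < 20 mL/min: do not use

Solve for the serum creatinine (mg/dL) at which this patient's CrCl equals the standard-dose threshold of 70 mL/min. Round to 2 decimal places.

1.00 mg/dL

Standard dose requires CrCl ≥ 70 mL/min.
Set (140 − 51) × 56.6 / (72 × SCr) = 70
SCr = (140 − 51) × 56.6 / (72 × 70) = 0.999 mg/dL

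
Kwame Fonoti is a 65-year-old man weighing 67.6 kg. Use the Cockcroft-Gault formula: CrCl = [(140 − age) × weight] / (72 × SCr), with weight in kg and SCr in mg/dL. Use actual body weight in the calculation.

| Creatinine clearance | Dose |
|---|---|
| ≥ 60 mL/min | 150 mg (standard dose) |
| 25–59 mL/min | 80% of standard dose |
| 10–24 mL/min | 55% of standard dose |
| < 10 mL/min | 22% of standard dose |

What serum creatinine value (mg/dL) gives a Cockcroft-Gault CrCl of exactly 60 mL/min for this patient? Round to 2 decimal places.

1.17 mg/dL

Standard dose requires CrCl ≥ 60 mL/min.
Set (140 − 65) × 67.6 / (72 × SCr) = 60
SCr = (140 − 65) × 67.6 / (72 × 60) = 1.174 mg/dL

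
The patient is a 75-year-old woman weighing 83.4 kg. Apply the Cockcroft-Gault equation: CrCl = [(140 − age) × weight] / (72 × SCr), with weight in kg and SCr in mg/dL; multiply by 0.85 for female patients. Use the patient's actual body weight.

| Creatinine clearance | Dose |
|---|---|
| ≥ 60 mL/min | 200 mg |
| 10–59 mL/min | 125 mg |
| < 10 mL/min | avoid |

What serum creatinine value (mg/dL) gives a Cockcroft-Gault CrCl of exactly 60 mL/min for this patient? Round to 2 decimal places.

1.07 mg/dL

Standard dose requires CrCl ≥ 60 mL/min.
Set (140 − 75) × 83.4 × 0.85 / (72 × SCr) = 60
SCr = (140 − 75) × 83.4 × 0.85 / (72 × 60) = 1.067 mg/dL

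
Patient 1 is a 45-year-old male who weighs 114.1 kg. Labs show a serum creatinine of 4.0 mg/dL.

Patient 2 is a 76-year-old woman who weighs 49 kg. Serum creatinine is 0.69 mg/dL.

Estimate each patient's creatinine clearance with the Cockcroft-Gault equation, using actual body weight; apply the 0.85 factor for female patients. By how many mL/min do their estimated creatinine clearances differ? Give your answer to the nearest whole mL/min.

16 mL/min

Patient 1: CrCl = (140 − 45) × 114.1 / (72 × 4) = 10839.5 / 288.00 ≈ 37.6 mL/min
Patient 2: CrCl = (140 − 76) × 49 / (72 × 0.69) × 0.85 = 3136.0 / 49.68 × 0.85 ≈ 53.7 mL/min
|37.6 − 53.7| = 16.1 mL/min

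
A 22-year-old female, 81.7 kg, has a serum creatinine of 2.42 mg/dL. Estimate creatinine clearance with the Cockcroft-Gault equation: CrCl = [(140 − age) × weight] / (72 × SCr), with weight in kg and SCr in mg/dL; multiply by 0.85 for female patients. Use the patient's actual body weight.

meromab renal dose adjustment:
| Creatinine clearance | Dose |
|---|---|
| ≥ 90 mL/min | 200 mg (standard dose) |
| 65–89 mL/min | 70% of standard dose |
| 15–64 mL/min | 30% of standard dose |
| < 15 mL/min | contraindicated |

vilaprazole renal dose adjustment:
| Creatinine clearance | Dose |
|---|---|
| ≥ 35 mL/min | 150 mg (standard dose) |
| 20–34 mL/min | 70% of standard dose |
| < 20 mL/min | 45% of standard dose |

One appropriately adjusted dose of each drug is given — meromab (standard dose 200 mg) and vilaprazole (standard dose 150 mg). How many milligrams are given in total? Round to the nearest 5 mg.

CrCl = (140 − 22) × 81.7 / (72 × 2.42) × 0.85 = 9640.6 / 174.24 × 0.85 ≈ 47.0 mL/min
CrCl ≈ 47 mL/min.
meromab: 15–64 mL/min → 30% of 200 mg = 60 mg.
vilaprazole: ≥ 35 mL/min → 100% of 150 mg = 150 mg.
Total = 60 + 150 = 210 mg.

210 mg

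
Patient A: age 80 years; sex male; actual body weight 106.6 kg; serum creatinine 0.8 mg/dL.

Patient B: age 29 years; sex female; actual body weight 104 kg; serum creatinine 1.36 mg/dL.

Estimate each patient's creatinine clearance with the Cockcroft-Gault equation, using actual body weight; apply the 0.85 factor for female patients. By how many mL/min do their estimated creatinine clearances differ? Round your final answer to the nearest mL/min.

11 mL/min

Patient A: CrCl = (140 − 80) × 106.6 / (72 × 0.8) = 6396.0 / 57.60 ≈ 111.0 mL/min
Patient B: CrCl = (140 − 29) × 104 / (72 × 1.36) × 0.85 = 11544.0 / 97.92 × 0.85 ≈ 100.2 mL/min
|111.0 − 100.2| = 10.8 mL/min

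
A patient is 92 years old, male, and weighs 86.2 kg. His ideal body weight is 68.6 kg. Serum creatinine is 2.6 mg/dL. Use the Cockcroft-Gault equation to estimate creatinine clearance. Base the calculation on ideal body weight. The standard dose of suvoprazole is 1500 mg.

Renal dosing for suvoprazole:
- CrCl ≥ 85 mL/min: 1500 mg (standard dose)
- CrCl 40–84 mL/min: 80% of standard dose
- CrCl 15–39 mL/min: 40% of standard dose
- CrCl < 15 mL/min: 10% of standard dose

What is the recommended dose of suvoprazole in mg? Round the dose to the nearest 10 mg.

600 mg

CrCl = (140 − 92) × 68.6 / (72 × 2.6) = 3292.8 / 187.20 ≈ 17.6 mL/min
CrCl ≈ 18 mL/min → bracket 15–39 mL/min.
40% of 1500 mg = 600 mg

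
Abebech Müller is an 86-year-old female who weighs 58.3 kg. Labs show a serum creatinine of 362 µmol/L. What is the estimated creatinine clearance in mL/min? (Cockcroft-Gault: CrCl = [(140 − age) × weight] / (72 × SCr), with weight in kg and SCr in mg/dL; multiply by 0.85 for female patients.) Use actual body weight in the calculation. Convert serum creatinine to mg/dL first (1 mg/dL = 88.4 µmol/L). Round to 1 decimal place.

9.1 mL/min

SCr = 362 / 88.4 = 4.095 mg/dL
CrCl = (140 − 86) × 58.3 / (72 × 4.095) × 0.85 = 3148.2 / 294.84 × 0.85 ≈ 9.1 mL/min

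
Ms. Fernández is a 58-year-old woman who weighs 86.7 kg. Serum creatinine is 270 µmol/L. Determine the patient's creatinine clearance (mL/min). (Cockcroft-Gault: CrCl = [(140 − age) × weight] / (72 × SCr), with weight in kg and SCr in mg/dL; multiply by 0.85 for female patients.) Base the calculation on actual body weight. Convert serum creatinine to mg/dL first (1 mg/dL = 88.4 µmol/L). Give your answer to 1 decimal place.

27.5 mL/min

SCr = 270 / 88.4 = 3.054 mg/dL
CrCl = (140 − 58) × 86.7 / (72 × 3.054) × 0.85 = 7109.4 / 219.89 × 0.85 ≈ 27.5 mL/min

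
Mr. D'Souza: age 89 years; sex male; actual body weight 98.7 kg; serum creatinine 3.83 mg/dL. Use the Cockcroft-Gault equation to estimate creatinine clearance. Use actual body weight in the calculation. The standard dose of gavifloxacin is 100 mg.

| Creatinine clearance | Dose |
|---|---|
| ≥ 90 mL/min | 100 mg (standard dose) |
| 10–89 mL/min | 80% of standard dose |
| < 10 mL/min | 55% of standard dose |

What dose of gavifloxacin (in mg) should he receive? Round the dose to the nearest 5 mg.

80 mg

CrCl = (140 − 89) × 98.7 / (72 × 3.83) = 5033.7 / 275.76 ≈ 18.3 mL/min
CrCl ≈ 18 mL/min → bracket 10–89 mL/min.
80% of 100 mg = 80 mg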